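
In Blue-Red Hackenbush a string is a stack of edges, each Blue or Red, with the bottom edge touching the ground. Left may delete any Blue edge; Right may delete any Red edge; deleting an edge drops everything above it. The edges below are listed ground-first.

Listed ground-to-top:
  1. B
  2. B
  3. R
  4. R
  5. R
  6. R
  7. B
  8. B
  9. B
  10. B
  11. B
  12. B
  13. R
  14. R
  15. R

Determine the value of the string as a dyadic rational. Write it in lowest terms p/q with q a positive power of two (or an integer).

value(B) = { 0 | · } gives 1
value(BB) = { 0, 1 | · } gives 2
value(BBR) = { 0, 1 | 2 } gives 3/2
value(BBRR) = { 0, 1 | 3/2, 2 } gives 5/4
value(BBRRR) = { 0, 1 | 5/4, 3/2, 2 } gives 9/8
value(BBRRRR) = { 0, 1 | 9/8, 5/4, 3/2, 2 } gives 17/16
value(BBRRRRB) = { 0, 1, 17/16 | 9/8, 5/4, 3/2, 2 } gives 35/32
value(BBRRRRBB) = { 0, 1, 17/16, 35/32 | 9/8, 5/4, 3/2, 2 } gives 71/64
value(BBRRRRBBB) = { 0, 1, 17/16, 35/32, 71/64 | 9/8, 5/4, 3/2, 2 } gives 143/128
value(BBRRRRBBBB) = { 0, 1, 17/16, 35/32, 71/64, 143/128 | 9/8, 5/4, 3/2, 2 } gives 287/256
value(BBRRRRBBBBB) = { 0, 1, 17/16, 35/32, 71/64, 143/128, 287/256 | 9/8, 5/4, 3/2, 2 } gives 575/512
value(BBRRRRBBBBBB) = { 0, 1, 17/16, 35/32, 71/64, 143/128, 287/256, 575/512 | 9/8, 5/4, 3/2, 2 } gives 1151/1024
value(BBRRRRBBBBBBR) = { 0, 1, 17/16, 35/32, 71/64, 143/128, 287/256, 575/512 | 1151/1024, 9/8, 5/4, 3/2, 2 } gives 2301/2048
value(BBRRRRBBBBBBRR) = { 0, 1, 17/16, 35/32, 71/64, 143/128, 287/256, 575/512 | 2301/2048, 1151/1024, 9/8, 5/4, 3/2, 2 } gives 4601/4096
value(BBRRRRBBBBBBRRR) = { 0, 1, 17/16, 35/32, 71/64, 143/128, 287/256, 575/512 | 4601/4096, 2301/2048, 1151/1024, 9/8, 5/4, 3/2, 2 } gives 9201/8192

9201/8192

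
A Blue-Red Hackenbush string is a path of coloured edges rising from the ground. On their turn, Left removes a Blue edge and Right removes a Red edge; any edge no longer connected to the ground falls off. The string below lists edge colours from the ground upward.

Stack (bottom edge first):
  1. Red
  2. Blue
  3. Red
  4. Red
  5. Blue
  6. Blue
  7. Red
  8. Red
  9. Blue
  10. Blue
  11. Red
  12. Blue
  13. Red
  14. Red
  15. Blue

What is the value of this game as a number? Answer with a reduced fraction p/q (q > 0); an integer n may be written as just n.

-13101/16384

Recurse on prefixes of the 15-edge string Red Blue Red Red Blue Blue Red Red Blue Blue Red Blue Red Red Blue:
edge 1 of 15 (Red): { ∅ | 0 } => -1
edge 2 of 15 (Blue): { -1 | 0 } => -1/2
edge 3 of 15 (Red): { -1 | -1/2, 0 } => -3/4
edge 4 of 15 (Red): { -1 | -3/4, -1/2, 0 } => -7/8
edge 5 of 15 (Blue): { -1, -7/8 | -3/4, -1/2, 0 } => -13/16
edge 6 of 15 (Blue): { -1, -7/8, -13/16 | -3/4, -1/2, 0 } => -25/32
edge 7 of 15 (Red): { -1, -7/8, -13/16 | -25/32, -3/4, -1/2, 0 } => -51/64
edge 8 of 15 (Red): { -1, -7/8, -13/16 | -51/64, -25/32, -3/4, -1/2, 0 } => -103/128
edge 9 of 15 (Blue): { -1, -7/8, -13/16, -103/128 | -51/64, -25/32, -3/4, -1/2, 0 } => -205/256
edge 10 of 15 (Blue): { -1, -7/8, -13/16, -103/128, -205/256 | -51/64, -25/32, -3/4, -1/2, 0 } => -409/512
edge 11 of 15 (Red): { -1, -7/8, -13/16, -103/128, -205/256 | -409/512, -51/64, -25/32, -3/4, -1/2, 0 } => -819/1024
edge 12 of 15 (Blue): { -1, -7/8, -13/16, -103/128, -205/256, -819/1024 | -409/512, -51/64, -25/32, -3/4, -1/2, 0 } => -1637/2048
edge 13 of 15 (Red): { -1, -7/8, -13/16, -103/128, -205/256, -819/1024 | -1637/2048, -409/512, -51/64, -25/32, -3/4, -1/2, 0 } => -3275/4096
edge 14 of 15 (Red): { -1, -7/8, -13/16, -103/128, -205/256, -819/1024 | -3275/4096, -1637/2048, -409/512, -51/64, -25/32, -3/4, -1/2, 0 } => -6551/8192
edge 15 of 15 (Blue): { -1, -7/8, -13/16, -103/128, -205/256, -819/1024, -6551/8192 | -3275/4096, -1637/2048, -409/512, -51/64, -25/32, -3/4, -1/2, 0 } => -13101/16384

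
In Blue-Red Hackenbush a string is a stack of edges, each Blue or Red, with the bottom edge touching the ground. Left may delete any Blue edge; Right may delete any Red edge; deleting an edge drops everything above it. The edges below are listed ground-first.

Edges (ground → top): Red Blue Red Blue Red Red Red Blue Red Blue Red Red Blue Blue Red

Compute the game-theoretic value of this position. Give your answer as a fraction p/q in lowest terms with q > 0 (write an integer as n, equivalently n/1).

-11955/16384

Prefix values for Red Blue Red Blue Red Red Red Blue Red Blue Red Red Blue Blue Red via {L|R} + simplicity:
value_1 [R]  L=[—]  R=[0]  ⇒ -1
value_2 [RB]  L=[-1]  R=[0]  ⇒ -1/2
value_3 [RBR]  L=[-1]  R=[-1/2 0]  ⇒ -3/4
value_4 [RBRB]  L=[-1 -3/4]  R=[-1/2 0]  ⇒ -5/8
value_5 [RBRBR]  L=[-1 -3/4]  R=[-5/8 -1/2 0]  ⇒ -11/16
value_6 [RBRBRR]  L=[-1 -3/4]  R=[-11/16 -5/8 -1/2 0]  ⇒ -23/32
value_7 [RBRBRRR]  L=[-1 -3/4]  R=[-23/32 -11/16 -5/8 -1/2 0]  ⇒ -47/64
value_8 [RBRBRRRB]  L=[-1 -3/4 -47/64]  R=[-23/32 -11/16 -5/8 -1/2 0]  ⇒ -93/128
value_9 [RBRBRRRBR]  L=[-1 -3/4 -47/64]  R=[-93/128 -23/32 -11/16 -5/8 -1/2 0]  ⇒ -187/256
value_10 [RBRBRRRBRB]  L=[-1 -3/4 -47/64 -187/256]  R=[-93/128 -23/32 -11/16 -5/8 -1/2 0]  ⇒ -373/512
value_11 [RBRBRRRBRBR]  L=[-1 -3/4 -47/64 -187/256]  R=[-373/512 -93/128 -23/32 -11/16 -5/8 -1/2 0]  ⇒ -747/1024
value_12 [RBRBRRRBRBRR]  L=[-1 -3/4 -47/64 -187/256]  R=[-747/1024 -373/512 -93/128 -23/32 -11/16 -5/8 -1/2 0]  ⇒ -1495/2048
value_13 [RBRBRRRBRBRRB]  L=[-1 -3/4 -47/64 -187/256 -1495/2048]  R=[-747/1024 -373/512 -93/128 -23/32 -11/16 -5/8 -1/2 0]  ⇒ -2989/4096
value_14 [RBRBRRRBRBRRBB]  L=[-1 -3/4 -47/64 -187/256 -1495/2048 -2989/4096]  R=[-747/1024 -373/512 -93/128 -23/32 -11/16 -5/8 -1/2 0]  ⇒ -5977/8192
value_15 [RBRBRRRBRBRRBBR]  L=[-1 -3/4 -47/64 -187/256 -1495/2048 -2989/4096]  R=[-5977/8192 -747/1024 -373/512 -93/128 -23/32 -11/16 -5/8 -1/2 0]  ⇒ -11955/16384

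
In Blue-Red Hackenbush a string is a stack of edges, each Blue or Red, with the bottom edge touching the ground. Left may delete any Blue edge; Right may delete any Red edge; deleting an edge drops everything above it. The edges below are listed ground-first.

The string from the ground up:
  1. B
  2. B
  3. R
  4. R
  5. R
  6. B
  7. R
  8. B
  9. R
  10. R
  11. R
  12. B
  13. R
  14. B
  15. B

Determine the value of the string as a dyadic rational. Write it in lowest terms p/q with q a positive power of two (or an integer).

Recurse on prefixes of the 15-edge string B B R R R B R B R R R B R B B:
g(B) = { 0 | · } ⇒ 1
g(BB) = { 0 1 | · } ⇒ 2
g(BBR) = { 0 1 | 2 } ⇒ 3/2
g(BBRR) = { 0 1 | 3/2 2 } ⇒ 5/4
g(BBRRR) = { 0 1 | 5/4 3/2 2 } ⇒ 9/8
g(BBRRRB) = { 0 1 9/8 | 5/4 3/2 2 } ⇒ 19/16
g(BBRRRBR) = { 0 1 9/8 | 19/16 5/4 3/2 2 } ⇒ 37/32
g(BBRRRBRB) = { 0 1 9/8 37/32 | 19/16 5/4 3/2 2 } ⇒ 75/64
g(BBRRRBRBR) = { 0 1 9/8 37/32 | 75/64 19/16 5/4 3/2 2 } ⇒ 149/128
g(BBRRRBRBRR) = { 0 1 9/8 37/32 | 149/128 75/64 19/16 5/4 3/2 2 } ⇒ 297/256
g(BBRRRBRBRRR) = { 0 1 9/8 37/32 | 297/256 149/128 75/64 19/16 5/4 3/2 2 } ⇒ 593/512
g(BBRRRBRBRRRB) = { 0 1 9/8 37/32 593/512 | 297/256 149/128 75/64 19/16 5/4 3/2 2 } ⇒ 1187/1024
g(BBRRRBRBRRRBR) = { 0 1 9/8 37/32 593/512 | 1187/1024 297/256 149/128 75/64 19/16 5/4 3/2 2 } ⇒ 2373/2048
g(BBRRRBRBRRRBRB) = { 0 1 9/8 37/32 593/512 2373/2048 | 1187/1024 297/256 149/128 75/64 19/16 5/4 3/2 2 } ⇒ 4747/4096
g(BBRRRBRBRRRBRBB) = { 0 1 9/8 37/32 593/512 2373/2048 4747/4096 | 1187/1024 297/256 149/128 75/64 19/16 5/4 3/2 2 } ⇒ 9495/8192

9495/8192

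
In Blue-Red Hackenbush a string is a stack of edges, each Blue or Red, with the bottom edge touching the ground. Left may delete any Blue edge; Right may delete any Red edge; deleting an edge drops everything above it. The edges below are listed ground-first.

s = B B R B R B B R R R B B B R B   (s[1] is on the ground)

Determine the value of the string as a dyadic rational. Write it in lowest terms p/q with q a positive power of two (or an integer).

13883/8192

Prefix values for B B R B R B B R R R B B B R B via {L|R} + simplicity:
val(B) = { 0 | none } ⇒ 1
val(BB) = { 0 1 | none } ⇒ 2
val(BBR) = { 0 1 | 2 } ⇒ 3/2
val(BBRB) = { 0 1 3/2 | 2 } ⇒ 7/4
val(BBRBR) = { 0 1 3/2 | 7/4 2 } ⇒ 13/8
val(BBRBRB) = { 0 1 3/2 13/8 | 7/4 2 } ⇒ 27/16
val(BBRBRBB) = { 0 1 3/2 13/8 27/16 | 7/4 2 } ⇒ 55/32
val(BBRBRBBR) = { 0 1 3/2 13/8 27/16 | 55/32 7/4 2 } ⇒ 109/64
val(BBRBRBBRR) = { 0 1 3/2 13/8 27/16 | 109/64 55/32 7/4 2 } ⇒ 217/128
val(BBRBRBBRRR) = { 0 1 3/2 13/8 27/16 | 217/128 109/64 55/32 7/4 2 } ⇒ 433/256
val(BBRBRBBRRRB) = { 0 1 3/2 13/8 27/16 433/256 | 217/128 109/64 55/32 7/4 2 } ⇒ 867/512
val(BBRBRBBRRRBB) = { 0 1 3/2 13/8 27/16 433/256 867/512 | 217/128 109/64 55/32 7/4 2 } ⇒ 1735/1024
val(BBRBRBBRRRBBB) = { 0 1 3/2 13/8 27/16 433/256 867/512 1735/1024 | 217/128 109/64 55/32 7/4 2 } ⇒ 3471/2048
val(BBRBRBBRRRBBBR) = { 0 1 3/2 13/8 27/16 433/256 867/512 1735/1024 | 3471/2048 217/128 109/64 55/32 7/4 2 } ⇒ 6941/4096
val(BBRBRBBRRRBBBRB) = { 0 1 3/2 13/8 27/16 433/256 867/512 1735/1024 6941/4096 | 3471/2048 217/128 109/64 55/32 7/4 2 } ⇒ 13883/8192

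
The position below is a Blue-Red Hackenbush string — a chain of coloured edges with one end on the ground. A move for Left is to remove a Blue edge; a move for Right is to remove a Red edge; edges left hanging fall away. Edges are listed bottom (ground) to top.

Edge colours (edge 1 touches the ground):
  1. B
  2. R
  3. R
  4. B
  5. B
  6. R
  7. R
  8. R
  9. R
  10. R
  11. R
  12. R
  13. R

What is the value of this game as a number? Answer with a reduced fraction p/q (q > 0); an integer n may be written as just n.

Recurse on prefixes of the 13-edge string B R R B B R R R R R R R R:
g(B) = { 0 |  } ⇒ 1
g(BR) = { 0 | 1 } ⇒ 1/2
g(BRR) = { 0 | 1/2, 1 } ⇒ 1/4
g(BRRB) = { 0, 1/4 | 1/2, 1 } ⇒ 3/8
g(BRRBB) = { 0, 1/4, 3/8 | 1/2, 1 } ⇒ 7/16
g(BRRBBR) = { 0, 1/4, 3/8 | 7/16, 1/2, 1 } ⇒ 13/32
g(BRRBBRR) = { 0, 1/4, 3/8 | 13/32, 7/16, 1/2, 1 } ⇒ 25/64
g(BRRBBRRR) = { 0, 1/4, 3/8 | 25/64, 13/32, 7/16, 1/2, 1 } ⇒ 49/128
g(BRRBBRRRR) = { 0, 1/4, 3/8 | 49/128, 25/64, 13/32, 7/16, 1/2, 1 } ⇒ 97/256
g(BRRBBRRRRR) = { 0, 1/4, 3/8 | 97/256, 49/128, 25/64, 13/32, 7/16, 1/2, 1 } ⇒ 193/512
g(BRRBBRRRRRR) = { 0, 1/4, 3/8 | 193/512, 97/256, 49/128, 25/64, 13/32, 7/16, 1/2, 1 } ⇒ 385/1024
g(BRRBBRRRRRRR) = { 0, 1/4, 3/8 | 385/1024, 193/512, 97/256, 49/128, 25/64, 13/32, 7/16, 1/2, 1 } ⇒ 769/2048
g(BRRBBRRRRRRRR) = { 0, 1/4, 3/8 | 769/2048, 385/1024, 193/512, 97/256, 49/128, 25/64, 13/32, 7/16, 1/2, 1 } ⇒ 1537/4096

1537/4096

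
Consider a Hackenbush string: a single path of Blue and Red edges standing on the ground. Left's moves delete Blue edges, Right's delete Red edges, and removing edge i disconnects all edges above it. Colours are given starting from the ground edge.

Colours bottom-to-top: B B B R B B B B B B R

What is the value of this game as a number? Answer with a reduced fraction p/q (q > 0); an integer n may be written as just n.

Prefix values for B B B R B B B B B B R via {L|R} + simplicity:
edge 1 of 11 (B): { 0 | · } → 1
edge 2 of 11 (B): { 0 1 | · } → 2
edge 3 of 11 (B): { 0 1 2 | · } → 3
edge 4 of 11 (R): { 0 1 2 | 3 } → 5/2
edge 5 of 11 (B): { 0 1 2 5/2 | 3 } → 11/4
edge 6 of 11 (B): { 0 1 2 5/2 11/4 | 3 } → 23/8
edge 7 of 11 (B): { 0 1 2 5/2 11/4 23/8 | 3 } → 47/16
edge 8 of 11 (B): { 0 1 2 5/2 11/4 23/8 47/16 | 3 } → 95/32
edge 9 of 11 (B): { 0 1 2 5/2 11/4 23/8 47/16 95/32 | 3 } → 191/64
edge 10 of 11 (B): { 0 1 2 5/2 11/4 23/8 47/16 95/32 191/64 | 3 } → 383/128
edge 11 of 11 (R): { 0 1 2 5/2 11/4 23/8 47/16 95/32 191/64 | 383/128 3 } → 765/256

765/256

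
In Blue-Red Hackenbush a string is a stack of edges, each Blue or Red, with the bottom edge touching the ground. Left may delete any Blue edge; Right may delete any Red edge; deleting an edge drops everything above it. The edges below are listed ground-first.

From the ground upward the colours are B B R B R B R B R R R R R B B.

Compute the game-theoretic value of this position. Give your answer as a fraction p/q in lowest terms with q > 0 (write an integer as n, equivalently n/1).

Recurse on prefixes of the 15-edge string B B R B R B R B R R R R R B B:
step 1: add B to get B; options L={ 0 } R={ · } -> 1
step 2: add B to get BB; options L={ 0,1 } R={ · } -> 2
step 3: add R to get BBR; options L={ 0,1 } R={ 2 } -> 3/2
step 4: add B to get BBRB; options L={ 0,1,3/2 } R={ 2 } -> 7/4
step 5: add R to get BBRBR; options L={ 0,1,3/2 } R={ 7/4,2 } -> 13/8
step 6: add B to get BBRBRB; options L={ 0,1,3/2,13/8 } R={ 7/4,2 } -> 27/16
step 7: add R to get BBRBRBR; options L={ 0,1,3/2,13/8 } R={ 27/16,7/4,2 } -> 53/32
step 8: add B to get BBRBRBRB; options L={ 0,1,3/2,13/8,53/32 } R={ 27/16,7/4,2 } -> 107/64
step 9: add R to get BBRBRBRBR; options L={ 0,1,3/2,13/8,53/32 } R={ 107/64,27/16,7/4,2 } -> 213/128
step 10: add R to get BBRBRBRBRR; options L={ 0,1,3/2,13/8,53/32 } R={ 213/128,107/64,27/16,7/4,2 } -> 425/256
step 11: add R to get BBRBRBRBRRR; options L={ 0,1,3/2,13/8,53/32 } R={ 425/256,213/128,107/64,27/16,7/4,2 } -> 849/512
step 12: add R to get BBRBRBRBRRRR; options L={ 0,1,3/2,13/8,53/32 } R={ 849/512,425/256,213/128,107/64,27/16,7/4,2 } -> 1697/1024
step 13: add R to get BBRBRBRBRRRRR; options L={ 0,1,3/2,13/8,53/32 } R={ 1697/1024,849/512,425/256,213/128,107/64,27/16,7/4,2 } -> 3393/2048
step 14: add B to get BBRBRBRBRRRRRB; options L={ 0,1,3/2,13/8,53/32,3393/2048 } R={ 1697/1024,849/512,425/256,213/128,107/64,27/16,7/4,2 } -> 6787/4096
step 15: add B to get BBRBRBRBRRRRRBB; options L={ 0,1,3/2,13/8,53/32,3393/2048,6787/4096 } R={ 1697/1024,849/512,425/256,213/128,107/64,27/16,7/4,2 } -> 13575/8192

13575/8192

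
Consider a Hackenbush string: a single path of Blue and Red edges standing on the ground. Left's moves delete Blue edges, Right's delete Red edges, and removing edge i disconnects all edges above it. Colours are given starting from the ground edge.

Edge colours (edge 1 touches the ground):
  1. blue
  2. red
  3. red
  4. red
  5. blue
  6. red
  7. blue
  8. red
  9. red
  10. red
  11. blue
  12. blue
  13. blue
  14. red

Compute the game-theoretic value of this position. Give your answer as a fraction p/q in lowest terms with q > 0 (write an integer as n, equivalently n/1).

1309/8192

Recurse on prefixes of the 14-edge string blue red red red blue red blue red red red blue blue blue red:
edge 1 of 14 (blue): { 0 | · } → 1
edge 2 of 14 (red): { 0 | 1 } → 1/2
edge 3 of 14 (red): { 0 | 1/2 1 } → 1/4
edge 4 of 14 (red): { 0 | 1/4 1/2 1 } → 1/8
edge 5 of 14 (blue): { 0 1/8 | 1/4 1/2 1 } → 3/16
edge 6 of 14 (red): { 0 1/8 | 3/16 1/4 1/2 1 } → 5/32
edge 7 of 14 (blue): { 0 1/8 5/32 | 3/16 1/4 1/2 1 } → 11/64
edge 8 of 14 (red): { 0 1/8 5/32 | 11/64 3/16 1/4 1/2 1 } → 21/128
edge 9 of 14 (red): { 0 1/8 5/32 | 21/128 11/64 3/16 1/4 1/2 1 } → 41/256
edge 10 of 14 (red): { 0 1/8 5/32 | 41/256 21/128 11/64 3/16 1/4 1/2 1 } → 81/512
edge 11 of 14 (blue): { 0 1/8 5/32 81/512 | 41/256 21/128 11/64 3/16 1/4 1/2 1 } → 163/1024
edge 12 of 14 (blue): { 0 1/8 5/32 81/512 163/1024 | 41/256 21/128 11/64 3/16 1/4 1/2 1 } → 327/2048
edge 13 of 14 (blue): { 0 1/8 5/32 81/512 163/1024 327/2048 | 41/256 21/128 11/64 3/16 1/4 1/2 1 } → 655/4096
edge 14 of 14 (red): { 0 1/8 5/32 81/512 163/1024 327/2048 | 655/4096 41/256 21/128 11/64 3/16 1/4 1/2 1 } → 1309/8192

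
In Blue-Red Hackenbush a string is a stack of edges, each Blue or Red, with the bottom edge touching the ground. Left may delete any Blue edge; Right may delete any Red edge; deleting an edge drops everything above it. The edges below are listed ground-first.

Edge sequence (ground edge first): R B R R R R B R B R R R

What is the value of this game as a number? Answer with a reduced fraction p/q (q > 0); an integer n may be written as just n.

-1967/2048

edge 1 of 12 (R): { none | 0 } so -1
edge 2 of 12 (B): { -1 | 0 } so -1/2
edge 3 of 12 (R): { -1 | -1/2, 0 } so -3/4
edge 4 of 12 (R): { -1 | -3/4, -1/2, 0 } so -7/8
edge 5 of 12 (R): { -1 | -7/8, -3/4, -1/2, 0 } so -15/16
edge 6 of 12 (R): { -1 | -15/16, -7/8, -3/4, -1/2, 0 } so -31/32
edge 7 of 12 (B): { -1, -31/32 | -15/16, -7/8, -3/4, -1/2, 0 } so -61/64
edge 8 of 12 (R): { -1, -31/32 | -61/64, -15/16, -7/8, -3/4, -1/2, 0 } so -123/128
edge 9 of 12 (B): { -1, -31/32, -123/128 | -61/64, -15/16, -7/8, -3/4, -1/2, 0 } so -245/256
edge 10 of 12 (R): { -1, -31/32, -123/128 | -245/256, -61/64, -15/16, -7/8, -3/4, -1/2, 0 } so -491/512
edge 11 of 12 (R): { -1, -31/32, -123/128 | -491/512, -245/256, -61/64, -15/16, -7/8, -3/4, -1/2, 0 } so -983/1024
edge 12 of 12 (R): { -1, -31/32, -123/128 | -983/1024, -491/512, -245/256, -61/64, -15/16, -7/8, -3/4, -1/2, 0 } so -1967/2048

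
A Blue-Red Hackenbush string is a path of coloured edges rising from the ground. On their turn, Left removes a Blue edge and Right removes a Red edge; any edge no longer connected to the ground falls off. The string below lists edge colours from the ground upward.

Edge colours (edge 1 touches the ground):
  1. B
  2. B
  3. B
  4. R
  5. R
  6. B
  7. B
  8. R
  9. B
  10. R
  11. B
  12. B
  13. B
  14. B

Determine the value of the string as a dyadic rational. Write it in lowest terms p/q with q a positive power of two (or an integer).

4959/2048

1 of 14 · B · max L 0 · min R +∞ gives 1
2 of 14 · BB · max L 1 · min R +∞ gives 2
3 of 14 · BBB · max L 2 · min R +∞ gives 3
4 of 14 · BBBR · max L 2 · min R 3 gives 5/2
5 of 14 · BBBRR · max L 2 · min R 5/2 gives 9/4
6 of 14 · BBBRRB · max L 9/4 · min R 5/2 gives 19/8
7 of 14 · BBBRRBB · max L 19/8 · min R 5/2 gives 39/16
8 of 14 · BBBRRBBR · max L 19/8 · min R 39/16 gives 77/32
9 of 14 · BBBRRBBRB · max L 77/32 · min R 39/16 gives 155/64
10 of 14 · BBBRRBBRBR · max L 77/32 · min R 155/64 gives 309/128
11 of 14 · BBBRRBBRBRB · max L 309/128 · min R 155/64 gives 619/256
12 of 14 · BBBRRBBRBRBB · max L 619/256 · min R 155/64 gives 1239/512
13 of 14 · BBBRRBBRBRBBB · max L 1239/512 · min R 155/64 gives 2479/1024
14 of 14 · BBBRRBBRBRBBBB · max L 2479/1024 · min R 155/64 gives 4959/2048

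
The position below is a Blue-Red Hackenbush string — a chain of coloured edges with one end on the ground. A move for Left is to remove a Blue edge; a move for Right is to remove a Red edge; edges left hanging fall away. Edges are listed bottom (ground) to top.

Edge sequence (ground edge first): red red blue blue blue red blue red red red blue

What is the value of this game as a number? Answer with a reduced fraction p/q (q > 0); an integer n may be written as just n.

Build val(s[:k]) for k = 1..11, string s = red red blue blue blue red blue red red red blue.
edge 1 of 11 (red): { ∅ | 0 } so -1
edge 2 of 11 (red): { ∅ | -1,0 } so -2
edge 3 of 11 (blue): { -2 | -1,0 } so -3/2
edge 4 of 11 (blue): { -2,-3/2 | -1,0 } so -5/4
edge 5 of 11 (blue): { -2,-3/2,-5/4 | -1,0 } so -9/8
edge 6 of 11 (red): { -2,-3/2,-5/4 | -9/8,-1,0 } so -19/16
edge 7 of 11 (blue): { -2,-3/2,-5/4,-19/16 | -9/8,-1,0 } so -37/32
edge 8 of 11 (red): { -2,-3/2,-5/4,-19/16 | -37/32,-9/8,-1,0 } so -75/64
edge 9 of 11 (red): { -2,-3/2,-5/4,-19/16 | -75/64,-37/32,-9/8,-1,0 } so -151/128
edge 10 of 11 (red): { -2,-3/2,-5/4,-19/16 | -151/128,-75/64,-37/32,-9/8,-1,0 } so -303/256
edge 11 of 11 (blue): { -2,-3/2,-5/4,-19/16,-303/256 | -151/128,-75/64,-37/32,-9/8,-1,0 } so -605/512

-605/512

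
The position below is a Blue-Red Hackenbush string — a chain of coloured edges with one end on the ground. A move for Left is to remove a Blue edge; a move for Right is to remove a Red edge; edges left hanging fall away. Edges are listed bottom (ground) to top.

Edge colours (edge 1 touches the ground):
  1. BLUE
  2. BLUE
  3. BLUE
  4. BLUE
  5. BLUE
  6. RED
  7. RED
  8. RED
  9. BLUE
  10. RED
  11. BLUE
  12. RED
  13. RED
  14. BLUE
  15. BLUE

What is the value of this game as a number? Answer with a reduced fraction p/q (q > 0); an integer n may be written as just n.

4263/1024

Recurse on prefixes of the 15-edge string BLUE BLUE BLUE BLUE BLUE RED RED RED BLUE RED BLUE RED RED BLUE BLUE:
B: Left { 0 }, Right { (no moves) } = simplest 1
BB: Left { 0 1 }, Right { (no moves) } = simplest 2
BBB: Left { 0 1 2 }, Right { (no moves) } = simplest 3
BBBB: Left { 0 1 2 3 }, Right { (no moves) } = simplest 4
BBBBB: Left { 0 1 2 3 4 }, Right { (no moves) } = simplest 5
BBBBBR: Left { 0 1 2 3 4 }, Right { 5 } = simplest 9/2
BBBBBRR: Left { 0 1 2 3 4 }, Right { 9/2 5 } = simplest 17/4
BBBBBRRR: Left { 0 1 2 3 4 }, Right { 17/4 9/2 5 } = simplest 33/8
BBBBBRRRB: Left { 0 1 2 3 4 33/8 }, Right { 17/4 9/2 5 } = simplest 67/16
BBBBBRRRBR: Left { 0 1 2 3 4 33/8 }, Right { 67/16 17/4 9/2 5 } = simplest 133/32
BBBBBRRRBRB: Left { 0 1 2 3 4 33/8 133/32 }, Right { 67/16 17/4 9/2 5 } = simplest 267/64
BBBBBRRRBRBR: Left { 0 1 2 3 4 33/8 133/32 }, Right { 267/64 67/16 17/4 9/2 5 } = simplest 533/128
BBBBBRRRBRBRR: Left { 0 1 2 3 4 33/8 133/32 }, Right { 533/128 267/64 67/16 17/4 9/2 5 } = simplest 1065/256
BBBBBRRRBRBRRB: Left { 0 1 2 3 4 33/8 133/32 1065/256 }, Right { 533/128 267/64 67/16 17/4 9/2 5 } = simplest 2131/512
BBBBBRRRBRBRRBB: Left { 0 1 2 3 4 33/8 133/32 1065/256 2131/512 }, Right { 533/128 267/64 67/16 17/4 9/2 5 } = simplest 4263/1024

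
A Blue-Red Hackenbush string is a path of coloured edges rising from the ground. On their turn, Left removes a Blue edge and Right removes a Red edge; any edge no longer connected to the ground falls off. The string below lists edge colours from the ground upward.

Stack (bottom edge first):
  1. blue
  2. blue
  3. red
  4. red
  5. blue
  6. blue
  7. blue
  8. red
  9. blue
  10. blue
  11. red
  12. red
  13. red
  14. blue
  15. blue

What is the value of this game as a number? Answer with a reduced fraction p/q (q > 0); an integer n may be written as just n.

11975/8192

Build v(s[:k]) for k = 1..15, string s = blue blue red red blue blue blue red blue blue red red red blue blue.
step 1: add blue to get b; options L={ 0 } R={ · } = 1
step 2: add blue to get bb; options L={ 0,1 } R={ · } = 2
step 3: add red to get bbr; options L={ 0,1 } R={ 2 } = 3/2
step 4: add red to get bbrr; options L={ 0,1 } R={ 3/2,2 } = 5/4
step 5: add blue to get bbrrb; options L={ 0,1,5/4 } R={ 3/2,2 } = 11/8
step 6: add blue to get bbrrbb; options L={ 0,1,5/4,11/8 } R={ 3/2,2 } = 23/16
step 7: add blue to get bbrrbbb; options L={ 0,1,5/4,11/8,23/16 } R={ 3/2,2 } = 47/32
step 8: add red to get bbrrbbbr; options L={ 0,1,5/4,11/8,23/16 } R={ 47/32,3/2,2 } = 93/64
step 9: add blue to get bbrrbbbrb; options L={ 0,1,5/4,11/8,23/16,93/64 } R={ 47/32,3/2,2 } = 187/128
step 10: add blue to get bbrrbbbrbb; options L={ 0,1,5/4,11/8,23/16,93/64,187/128 } R={ 47/32,3/2,2 } = 375/256
step 11: add red to get bbrrbbbrbbr; options L={ 0,1,5/4,11/8,23/16,93/64,187/128 } R={ 375/256,47/32,3/2,2 } = 749/512
step 12: add red to get bbrrbbbrbbrr; options L={ 0,1,5/4,11/8,23/16,93/64,187/128 } R={ 749/512,375/256,47/32,3/2,2 } = 1497/1024
step 13: add red to get bbrrbbbrbbrrr; options L={ 0,1,5/4,11/8,23/16,93/64,187/128 } R={ 1497/1024,749/512,375/256,47/32,3/2,2 } = 2993/2048
step 14: add blue to get bbrrbbbrbbrrrb; options L={ 0,1,5/4,11/8,23/16,93/64,187/128,2993/2048 } R={ 1497/1024,749/512,375/256,47/32,3/2,2 } = 5987/4096
step 15: add blue to get bbrrbbbrbbrrrbb; options L={ 0,1,5/4,11/8,23/16,93/64,187/128,2993/2048,5987/4096 } R={ 1497/1024,749/512,375/256,47/32,3/2,2 } = 11975/8192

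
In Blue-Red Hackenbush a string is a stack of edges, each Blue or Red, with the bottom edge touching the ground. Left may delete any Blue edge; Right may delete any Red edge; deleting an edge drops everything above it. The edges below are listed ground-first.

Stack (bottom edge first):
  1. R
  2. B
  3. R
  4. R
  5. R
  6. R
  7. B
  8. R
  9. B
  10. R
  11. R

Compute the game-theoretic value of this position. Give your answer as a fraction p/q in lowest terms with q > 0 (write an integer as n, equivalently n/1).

-983/1024

Prefix values for R B R R R R B R B R R via {L|R} + simplicity:
v_1 [R]  L=[—]  R=[0]  — -1
v_2 [RB]  L=[-1]  R=[0]  — -1/2
v_3 [RBR]  L=[-1]  R=[-1/2 0]  — -3/4
v_4 [RBRR]  L=[-1]  R=[-3/4 -1/2 0]  — -7/8
v_5 [RBRRR]  L=[-1]  R=[-7/8 -3/4 -1/2 0]  — -15/16
v_6 [RBRRRR]  L=[-1]  R=[-15/16 -7/8 -3/4 -1/2 0]  — -31/32
v_7 [RBRRRRB]  L=[-1 -31/32]  R=[-15/16 -7/8 -3/4 -1/2 0]  — -61/64
v_8 [RBRRRRBR]  L=[-1 -31/32]  R=[-61/64 -15/16 -7/8 -3/4 -1/2 0]  — -123/128
v_9 [RBRRRRBRB]  L=[-1 -31/32 -123/128]  R=[-61/64 -15/16 -7/8 -3/4 -1/2 0]  — -245/256
v_10 [RBRRRRBRBR]  L=[-1 -31/32 -123/128]  R=[-245/256 -61/64 -15/16 -7/8 -3/4 -1/2 0]  — -491/512
v_11 [RBRRRRBRBRR]  L=[-1 -31/32 -123/128]  R=[-491/512 -245/256 -61/64 -15/16 -7/8 -3/4 -1/2 0]  — -983/1024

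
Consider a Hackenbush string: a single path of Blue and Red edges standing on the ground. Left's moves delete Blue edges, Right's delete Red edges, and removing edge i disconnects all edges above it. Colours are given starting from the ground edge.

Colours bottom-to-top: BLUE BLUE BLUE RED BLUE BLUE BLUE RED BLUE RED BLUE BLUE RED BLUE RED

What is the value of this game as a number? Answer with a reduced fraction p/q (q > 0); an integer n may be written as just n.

11957/4096

g(B) = { 0 | ∅ } => 1
g(BB) = { 0,1 | ∅ } => 2
g(BBB) = { 0,1,2 | ∅ } => 3
g(BBBR) = { 0,1,2 | 3 } => 5/2
g(BBBRB) = { 0,1,2,5/2 | 3 } => 11/4
g(BBBRBB) = { 0,1,2,5/2,11/4 | 3 } => 23/8
g(BBBRBBB) = { 0,1,2,5/2,11/4,23/8 | 3 } => 47/16
g(BBBRBBBR) = { 0,1,2,5/2,11/4,23/8 | 47/16,3 } => 93/32
g(BBBRBBBRB) = { 0,1,2,5/2,11/4,23/8,93/32 | 47/16,3 } => 187/64
g(BBBRBBBRBR) = { 0,1,2,5/2,11/4,23/8,93/32 | 187/64,47/16,3 } => 373/128
g(BBBRBBBRBRB) = { 0,1,2,5/2,11/4,23/8,93/32,373/128 | 187/64,47/16,3 } => 747/256
g(BBBRBBBRBRBB) = { 0,1,2,5/2,11/4,23/8,93/32,373/128,747/256 | 187/64,47/16,3 } => 1495/512
g(BBBRBBBRBRBBR) = { 0,1,2,5/2,11/4,23/8,93/32,373/128,747/256 | 1495/512,187/64,47/16,3 } => 2989/1024
g(BBBRBBBRBRBBRB) = { 0,1,2,5/2,11/4,23/8,93/32,373/128,747/256,2989/1024 | 1495/512,187/64,47/16,3 } => 5979/2048
g(BBBRBBBRBRBBRBR) = { 0,1,2,5/2,11/4,23/8,93/32,373/128,747/256,2989/1024 | 5979/2048,1495/512,187/64,47/16,3 } => 11957/4096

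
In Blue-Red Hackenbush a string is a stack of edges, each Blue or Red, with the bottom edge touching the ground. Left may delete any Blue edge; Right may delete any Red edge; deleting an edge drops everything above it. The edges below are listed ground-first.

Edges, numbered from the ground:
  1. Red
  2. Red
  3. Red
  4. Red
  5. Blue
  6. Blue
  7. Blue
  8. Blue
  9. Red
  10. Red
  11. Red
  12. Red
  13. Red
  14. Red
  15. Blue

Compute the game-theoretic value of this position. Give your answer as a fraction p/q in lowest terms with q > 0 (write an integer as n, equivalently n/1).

-6397/2048

edge 1 of 15 (Red): {  | 0 } — -1
edge 2 of 15 (Red): {  | -1 0 } — -2
edge 3 of 15 (Red): {  | -2 -1 0 } — -3
edge 4 of 15 (Red): {  | -3 -2 -1 0 } — -4
edge 5 of 15 (Blue): { -4 | -3 -2 -1 0 } — -7/2
edge 6 of 15 (Blue): { -4 -7/2 | -3 -2 -1 0 } — -13/4
edge 7 of 15 (Blue): { -4 -7/2 -13/4 | -3 -2 -1 0 } — -25/8
edge 8 of 15 (Blue): { -4 -7/2 -13/4 -25/8 | -3 -2 -1 0 } — -49/16
edge 9 of 15 (Red): { -4 -7/2 -13/4 -25/8 | -49/16 -3 -2 -1 0 } — -99/32
edge 10 of 15 (Red): { -4 -7/2 -13/4 -25/8 | -99/32 -49/16 -3 -2 -1 0 } — -199/64
edge 11 of 15 (Red): { -4 -7/2 -13/4 -25/8 | -199/64 -99/32 -49/16 -3 -2 -1 0 } — -399/128
edge 12 of 15 (Red): { -4 -7/2 -13/4 -25/8 | -399/128 -199/64 -99/32 -49/16 -3 -2 -1 0 } — -799/256
edge 13 of 15 (Red): { -4 -7/2 -13/4 -25/8 | -799/256 -399/128 -199/64 -99/32 -49/16 -3 -2 -1 0 } — -1599/512
edge 14 of 15 (Red): { -4 -7/2 -13/4 -25/8 | -1599/512 -799/256 -399/128 -199/64 -99/32 -49/16 -3 -2 -1 0 } — -3199/1024
edge 15 of 15 (Blue): { -4 -7/2 -13/4 -25/8 -3199/1024 | -1599/512 -799/256 -399/128 -199/64 -99/32 -49/16 -3 -2 -1 0 } — -6397/2048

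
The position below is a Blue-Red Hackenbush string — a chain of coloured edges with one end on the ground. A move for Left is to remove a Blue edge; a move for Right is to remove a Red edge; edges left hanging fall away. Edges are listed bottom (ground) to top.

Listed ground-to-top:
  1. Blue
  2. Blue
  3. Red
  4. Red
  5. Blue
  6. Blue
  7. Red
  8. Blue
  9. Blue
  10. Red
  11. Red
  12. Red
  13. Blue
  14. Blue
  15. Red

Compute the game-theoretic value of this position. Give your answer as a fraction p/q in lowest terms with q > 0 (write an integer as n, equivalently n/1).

11661/8192

G_1 [B]  L=[0]  R=[none]  -> 1
G_2 [BB]  L=[0 1]  R=[none]  -> 2
G_3 [BBR]  L=[0 1]  R=[2]  -> 3/2
G_4 [BBRR]  L=[0 1]  R=[3/2 2]  -> 5/4
G_5 [BBRRB]  L=[0 1 5/4]  R=[3/2 2]  -> 11/8
G_6 [BBRRBB]  L=[0 1 5/4 11/8]  R=[3/2 2]  -> 23/16
G_7 [BBRRBBR]  L=[0 1 5/4 11/8]  R=[23/16 3/2 2]  -> 45/32
G_8 [BBRRBBRB]  L=[0 1 5/4 11/8 45/32]  R=[23/16 3/2 2]  -> 91/64
G_9 [BBRRBBRBB]  L=[0 1 5/4 11/8 45/32 91/64]  R=[23/16 3/2 2]  -> 183/128
G_10 [BBRRBBRBBR]  L=[0 1 5/4 11/8 45/32 91/64]  R=[183/128 23/16 3/2 2]  -> 365/256
G_11 [BBRRBBRBBRR]  L=[0 1 5/4 11/8 45/32 91/64]  R=[365/256 183/128 23/16 3/2 2]  -> 729/512
G_12 [BBRRBBRBBRRR]  L=[0 1 5/4 11/8 45/32 91/64]  R=[729/512 365/256 183/128 23/16 3/2 2]  -> 1457/1024
G_13 [BBRRBBRBBRRRB]  L=[0 1 5/4 11/8 45/32 91/64 1457/1024]  R=[729/512 365/256 183/128 23/16 3/2 2]  -> 2915/2048
G_14 [BBRRBBRBBRRRBB]  L=[0 1 5/4 11/8 45/32 91/64 1457/1024 2915/2048]  R=[729/512 365/256 183/128 23/16 3/2 2]  -> 5831/4096
G_15 [BBRRBBRBBRRRBBR]  L=[0 1 5/4 11/8 45/32 91/64 1457/1024 2915/2048]  R=[5831/4096 729/512 365/256 183/128 23/16 3/2 2]  -> 11661/8192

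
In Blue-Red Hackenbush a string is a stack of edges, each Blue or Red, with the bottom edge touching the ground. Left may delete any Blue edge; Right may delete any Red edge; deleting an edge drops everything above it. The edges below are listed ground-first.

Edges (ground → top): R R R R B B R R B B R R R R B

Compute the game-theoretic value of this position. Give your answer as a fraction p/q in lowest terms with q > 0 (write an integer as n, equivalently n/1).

-6973/2048

Build g(s[:k]) for k = 1..15, string s = R R R R B B R R B B R R R R B.
1 of 15 · R · max L −∞ · min R 0 so -1
2 of 15 · RR · max L −∞ · min R -1 so -2
3 of 15 · RRR · max L −∞ · min R -2 so -3
4 of 15 · RRRR · max L −∞ · min R -3 so -4
5 of 15 · RRRRB · max L -4 · min R -3 so -7/2
6 of 15 · RRRRBB · max L -7/2 · min R -3 so -13/4
7 of 15 · RRRRBBR · max L -7/2 · min R -13/4 so -27/8
8 of 15 · RRRRBBRR · max L -7/2 · min R -27/8 so -55/16
9 of 15 · RRRRBBRRB · max L -55/16 · min R -27/8 so -109/32
10 of 15 · RRRRBBRRBB · max L -109/32 · min R -27/8 so -217/64
11 of 15 · RRRRBBRRBBR · max L -109/32 · min R -217/64 so -435/128
12 of 15 · RRRRBBRRBBRR · max L -109/32 · min R -435/128 so -871/256
13 of 15 · RRRRBBRRBBRRR · max L -109/32 · min R -871/256 so -1743/512
14 of 15 · RRRRBBRRBBRRRR · max L -109/32 · min R -1743/512 so -3487/1024
15 of 15 · RRRRBBRRBBRRRRB · max L -3487/1024 · min R -1743/512 so -6973/2048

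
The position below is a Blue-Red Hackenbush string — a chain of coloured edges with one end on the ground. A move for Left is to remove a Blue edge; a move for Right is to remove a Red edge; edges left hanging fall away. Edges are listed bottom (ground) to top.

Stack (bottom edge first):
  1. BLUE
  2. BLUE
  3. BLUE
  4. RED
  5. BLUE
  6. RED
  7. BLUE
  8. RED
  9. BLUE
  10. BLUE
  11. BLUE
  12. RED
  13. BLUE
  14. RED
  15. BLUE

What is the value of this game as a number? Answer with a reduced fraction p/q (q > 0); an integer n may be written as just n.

Prefix values for BLUE BLUE BLUE RED BLUE RED BLUE RED BLUE BLUE BLUE RED BLUE RED BLUE via {L|R} + simplicity:
1 of 15 · B · max L 0 · min R +∞ -> 1
2 of 15 · BB · max L 1 · min R +∞ -> 2
3 of 15 · BBB · max L 2 · min R +∞ -> 3
4 of 15 · BBBR · max L 2 · min R 3 -> 5/2
5 of 15 · BBBRB · max L 5/2 · min R 3 -> 11/4
6 of 15 · BBBRBR · max L 5/2 · min R 11/4 -> 21/8
7 of 15 · BBBRBRB · max L 21/8 · min R 11/4 -> 43/16
8 of 15 · BBBRBRBR · max L 21/8 · min R 43/16 -> 85/32
9 of 15 · BBBRBRBRB · max L 85/32 · min R 43/16 -> 171/64
10 of 15 · BBBRBRBRBB · max L 171/64 · min R 43/16 -> 343/128
11 of 15 · BBBRBRBRBBB · max L 343/128 · min R 43/16 -> 687/256
12 of 15 · BBBRBRBRBBBR · max L 343/128 · min R 687/256 -> 1373/512
13 of 15 · BBBRBRBRBBBRB · max L 1373/512 · min R 687/256 -> 2747/1024
14 of 15 · BBBRBRBRBBBRBR · max L 1373/512 · min R 2747/1024 -> 5493/2048
15 of 15 · BBBRBRBRBBBRBRB · max L 5493/2048 · min R 2747/1024 -> 10987/4096

10987/4096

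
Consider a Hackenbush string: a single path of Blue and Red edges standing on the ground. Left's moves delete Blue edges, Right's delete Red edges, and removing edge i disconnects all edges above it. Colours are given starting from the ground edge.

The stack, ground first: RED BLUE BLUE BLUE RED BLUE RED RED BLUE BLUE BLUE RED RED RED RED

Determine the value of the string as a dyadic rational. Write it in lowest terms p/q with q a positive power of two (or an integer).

-2847/16384

Recurse on prefixes of the 15-edge string RED BLUE BLUE BLUE RED BLUE RED RED BLUE BLUE BLUE RED RED RED RED:
val(R) = { — | 0 } — -1
val(RB) = { -1 | 0 } — -1/2
val(RBB) = { -1,-1/2 | 0 } — -1/4
val(RBBB) = { -1,-1/2,-1/4 | 0 } — -1/8
val(RBBBR) = { -1,-1/2,-1/4 | -1/8,0 } — -3/16
val(RBBBRB) = { -1,-1/2,-1/4,-3/16 | -1/8,0 } — -5/32
val(RBBBRBR) = { -1,-1/2,-1/4,-3/16 | -5/32,-1/8,0 } — -11/64
val(RBBBRBRR) = { -1,-1/2,-1/4,-3/16 | -11/64,-5/32,-1/8,0 } — -23/128
val(RBBBRBRRB) = { -1,-1/2,-1/4,-3/16,-23/128 | -11/64,-5/32,-1/8,0 } — -45/256
val(RBBBRBRRBB) = { -1,-1/2,-1/4,-3/16,-23/128,-45/256 | -11/64,-5/32,-1/8,0 } — -89/512
val(RBBBRBRRBBB) = { -1,-1/2,-1/4,-3/16,-23/128,-45/256,-89/512 | -11/64,-5/32,-1/8,0 } — -177/1024
val(RBBBRBRRBBBR) = { -1,-1/2,-1/4,-3/16,-23/128,-45/256,-89/512 | -177/1024,-11/64,-5/32,-1/8,0 } — -355/2048
val(RBBBRBRRBBBRR) = { -1,-1/2,-1/4,-3/16,-23/128,-45/256,-89/512 | -355/2048,-177/1024,-11/64,-5/32,-1/8,0 } — -711/4096
val(RBBBRBRRBBBRRR) = { -1,-1/2,-1/4,-3/16,-23/128,-45/256,-89/512 | -711/4096,-355/2048,-177/1024,-11/64,-5/32,-1/8,0 } — -1423/8192
val(RBBBRBRRBBBRRRR) = { -1,-1/2,-1/4,-3/16,-23/128,-45/256,-89/512 | -1423/8192,-711/4096,-355/2048,-177/1024,-11/64,-5/32,-1/8,0 } — -2847/16384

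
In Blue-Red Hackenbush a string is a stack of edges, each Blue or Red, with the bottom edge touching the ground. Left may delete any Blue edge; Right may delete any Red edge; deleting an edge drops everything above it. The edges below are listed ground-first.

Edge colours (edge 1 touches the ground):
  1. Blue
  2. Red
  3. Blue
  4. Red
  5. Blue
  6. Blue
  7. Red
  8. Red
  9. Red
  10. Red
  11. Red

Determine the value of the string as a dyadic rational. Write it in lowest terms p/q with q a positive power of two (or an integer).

705/1024

edge 1 of 11 (Blue): { 0 | (no moves) } → 1
edge 2 of 11 (Red): { 0 | 1 } → 1/2
edge 3 of 11 (Blue): { 0 1/2 | 1 } → 3/4
edge 4 of 11 (Red): { 0 1/2 | 3/4 1 } → 5/8
edge 5 of 11 (Blue): { 0 1/2 5/8 | 3/4 1 } → 11/16
edge 6 of 11 (Blue): { 0 1/2 5/8 11/16 | 3/4 1 } → 23/32
edge 7 of 11 (Red): { 0 1/2 5/8 11/16 | 23/32 3/4 1 } → 45/64
edge 8 of 11 (Red): { 0 1/2 5/8 11/16 | 45/64 23/32 3/4 1 } → 89/128
edge 9 of 11 (Red): { 0 1/2 5/8 11/16 | 89/128 45/64 23/32 3/4 1 } → 177/256
edge 10 of 11 (Red): { 0 1/2 5/8 11/16 | 177/256 89/128 45/64 23/32 3/4 1 } → 353/512
edge 11 of 11 (Red): { 0 1/2 5/8 11/16 | 353/512 177/256 89/128 45/64 23/32 3/4 1 } → 705/1024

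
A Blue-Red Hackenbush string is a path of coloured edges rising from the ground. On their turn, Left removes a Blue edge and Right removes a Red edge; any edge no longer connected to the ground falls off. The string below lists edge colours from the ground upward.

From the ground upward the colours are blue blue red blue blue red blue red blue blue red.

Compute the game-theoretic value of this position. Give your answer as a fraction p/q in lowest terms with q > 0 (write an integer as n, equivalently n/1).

941/512

Prefix values for blue blue red blue blue red blue red blue blue red via {L|R} + simplicity:
edge 1 of 11 (blue): { 0 | · } = 1
edge 2 of 11 (blue): { 0, 1 | · } = 2
edge 3 of 11 (red): { 0, 1 | 2 } = 3/2
edge 4 of 11 (blue): { 0, 1, 3/2 | 2 } = 7/4
edge 5 of 11 (blue): { 0, 1, 3/2, 7/4 | 2 } = 15/8
edge 6 of 11 (red): { 0, 1, 3/2, 7/4 | 15/8, 2 } = 29/16
edge 7 of 11 (blue): { 0, 1, 3/2, 7/4, 29/16 | 15/8, 2 } = 59/32
edge 8 of 11 (red): { 0, 1, 3/2, 7/4, 29/16 | 59/32, 15/8, 2 } = 117/64
edge 9 of 11 (blue): { 0, 1, 3/2, 7/4, 29/16, 117/64 | 59/32, 15/8, 2 } = 235/128
edge 10 of 11 (blue): { 0, 1, 3/2, 7/4, 29/16, 117/64, 235/128 | 59/32, 15/8, 2 } = 471/256
edge 11 of 11 (red): { 0, 1, 3/2, 7/4, 29/16, 117/64, 235/128 | 471/256, 59/32, 15/8, 2 } = 941/512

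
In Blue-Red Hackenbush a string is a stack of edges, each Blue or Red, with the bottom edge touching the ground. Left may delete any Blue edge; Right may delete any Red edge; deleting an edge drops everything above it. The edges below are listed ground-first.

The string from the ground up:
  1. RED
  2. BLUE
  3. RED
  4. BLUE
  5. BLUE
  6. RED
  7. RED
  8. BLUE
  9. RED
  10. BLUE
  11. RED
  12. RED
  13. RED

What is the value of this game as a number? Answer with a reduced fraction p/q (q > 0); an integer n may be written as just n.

-2479/4096

R: Left {  }, Right { 0 } -> simplest -1
RB: Left { -1 }, Right { 0 } -> simplest -1/2
RBR: Left { -1 }, Right { -1/2,0 } -> simplest -3/4
RBRB: Left { -1,-3/4 }, Right { -1/2,0 } -> simplest -5/8
RBRBB: Left { -1,-3/4,-5/8 }, Right { -1/2,0 } -> simplest -9/16
RBRBBR: Left { -1,-3/4,-5/8 }, Right { -9/16,-1/2,0 } -> simplest -19/32
RBRBBRR: Left { -1,-3/4,-5/8 }, Right { -19/32,-9/16,-1/2,0 } -> simplest -39/64
RBRBBRRB: Left { -1,-3/4,-5/8,-39/64 }, Right { -19/32,-9/16,-1/2,0 } -> simplest -77/128
RBRBBRRBR: Left { -1,-3/4,-5/8,-39/64 }, Right { -77/128,-19/32,-9/16,-1/2,0 } -> simplest -155/256
RBRBBRRBRB: Left { -1,-3/4,-5/8,-39/64,-155/256 }, Right { -77/128,-19/32,-9/16,-1/2,0 } -> simplest -309/512
RBRBBRRBRBR: Left { -1,-3/4,-5/8,-39/64,-155/256 }, Right { -309/512,-77/128,-19/32,-9/16,-1/2,0 } -> simplest -619/1024
RBRBBRRBRBRR: Left { -1,-3/4,-5/8,-39/64,-155/256 }, Right { -619/1024,-309/512,-77/128,-19/32,-9/16,-1/2,0 } -> simplest -1239/2048
RBRBBRRBRBRRR: Left { -1,-3/4,-5/8,-39/64,-155/256 }, Right { -1239/2048,-619/1024,-309/512,-77/128,-19/32,-9/16,-1/2,0 } -> simplest -2479/4096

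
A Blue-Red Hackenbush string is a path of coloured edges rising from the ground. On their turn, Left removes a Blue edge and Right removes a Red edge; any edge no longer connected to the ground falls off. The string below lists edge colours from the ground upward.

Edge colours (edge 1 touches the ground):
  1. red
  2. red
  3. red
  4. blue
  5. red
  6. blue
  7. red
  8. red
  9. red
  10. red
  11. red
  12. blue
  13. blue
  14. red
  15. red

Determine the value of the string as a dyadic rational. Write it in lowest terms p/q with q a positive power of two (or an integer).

-11239/4096

Recurse on prefixes of the 15-edge string red red red blue red blue red red red red red blue blue red red:
value(r) = { ∅ | 0 } = -1
value(rr) = { ∅ | -1; 0 } = -2
value(rrr) = { ∅ | -2; -1; 0 } = -3
value(rrrb) = { -3 | -2; -1; 0 } = -5/2
value(rrrbr) = { -3 | -5/2; -2; -1; 0 } = -11/4
value(rrrbrb) = { -3; -11/4 | -5/2; -2; -1; 0 } = -21/8
value(rrrbrbr) = { -3; -11/4 | -21/8; -5/2; -2; -1; 0 } = -43/16
value(rrrbrbrr) = { -3; -11/4 | -43/16; -21/8; -5/2; -2; -1; 0 } = -87/32
value(rrrbrbrrr) = { -3; -11/4 | -87/32; -43/16; -21/8; -5/2; -2; -1; 0 } = -175/64
value(rrrbrbrrrr) = { -3; -11/4 | -175/64; -87/32; -43/16; -21/8; -5/2; -2; -1; 0 } = -351/128
value(rrrbrbrrrrr) = { -3; -11/4 | -351/128; -175/64; -87/32; -43/16; -21/8; -5/2; -2; -1; 0 } = -703/256
value(rrrbrbrrrrrb) = { -3; -11/4; -703/256 | -351/128; -175/64; -87/32; -43/16; -21/8; -5/2; -2; -1; 0 } = -1405/512
value(rrrbrbrrrrrbb) = { -3; -11/4; -703/256; -1405/512 | -351/128; -175/64; -87/32; -43/16; -21/8; -5/2; -2; -1; 0 } = -2809/1024
value(rrrbrbrrrrrbbr) = { -3; -11/4; -703/256; -1405/512 | -2809/1024; -351/128; -175/64; -87/32; -43/16; -21/8; -5/2; -2; -1; 0 } = -5619/2048
value(rrrbrbrrrrrbbrr) = { -3; -11/4; -703/256; -1405/512 | -5619/2048; -2809/1024; -351/128; -175/64; -87/32; -43/16; -21/8; -5/2; -2; -1; 0 } = -11239/4096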